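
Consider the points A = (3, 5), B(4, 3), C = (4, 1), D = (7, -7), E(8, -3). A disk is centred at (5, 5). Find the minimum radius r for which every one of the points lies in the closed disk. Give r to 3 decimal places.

12.166

The required radius is the distance from (5, 5) to the farthest point.
Squared distances: 4, 5, 17, 148, 73.
Maximum is 148, attained at D.
r = √148 ≈ 12.166.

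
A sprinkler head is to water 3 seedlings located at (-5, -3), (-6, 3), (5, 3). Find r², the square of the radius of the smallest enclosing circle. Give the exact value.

629/18

Call the three points A, B, C in the order given.
Side lengths²: AB² = 37, AC² = 136, BC² = 121.
Since AC² = 136 < 121 + 37 = 158, the triangle is acute, so the smallest enclosing circle is the circumcircle.
Circumcentre = (-0.5, 5/6), r² = 629/18.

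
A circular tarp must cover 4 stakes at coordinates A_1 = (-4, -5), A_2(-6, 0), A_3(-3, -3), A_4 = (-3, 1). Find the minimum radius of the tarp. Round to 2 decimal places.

3.05

By Welzl's lemma the MEC is supported by two points (diametrically opposite) or three points (on a circumcircle).
The minimum enclosing circle is determined by three boundary points: A_1, A_2, A_4.
Their circumcentre is (-125/34, -67/34) with r² = 5365/578.
The farthest remaining point A_3 is at distance² 877/578 ≤ 5365/578.
r = √(5365/578) ≈ 3.05.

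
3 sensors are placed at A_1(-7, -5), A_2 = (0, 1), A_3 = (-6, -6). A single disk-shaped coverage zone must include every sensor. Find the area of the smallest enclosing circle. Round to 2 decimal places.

Side lengths²: A_1A_2² = 85, A_1A_3² = 2, A_2A_3² = 85.
Since A_2A_3² = 85 < 85 + 2 = 87, the triangle is acute, so the smallest enclosing circle is the circumcircle.
Circumcentre = (-85/26, -59/26), r² = 7225/338.
Area = π·r² = π·7225/338 ≈ 67.15.

67.15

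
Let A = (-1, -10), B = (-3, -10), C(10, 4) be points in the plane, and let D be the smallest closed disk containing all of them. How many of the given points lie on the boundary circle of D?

2

Side lengths²: AB² = 4, AC² = 317, BC² = 365.
Since BC² = 365 ≥ 317 + 4 = 321, the angle opposite BC is not acute, so the smallest enclosing circle has BC as diameter.
Centre = midpoint of BC = (3.5, -3), r² = 365/4 = 91.25.
The points at distance exactly r from the centre are B, C — 2 points.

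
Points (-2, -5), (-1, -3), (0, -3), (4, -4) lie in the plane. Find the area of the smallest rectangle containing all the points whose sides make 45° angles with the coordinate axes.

21

In coordinates u = x + y, v = x − y the rectangle is axis-aligned; the map (x,y)→(u,v) scales areas by 2.
u-values: -7, -4, -3, 0; range = 0 − (-7) = 7.
v-values: 3, 2, 3, 8; range = 8 − 2 = 6.
Area = (7 × 6) / 2 = 21.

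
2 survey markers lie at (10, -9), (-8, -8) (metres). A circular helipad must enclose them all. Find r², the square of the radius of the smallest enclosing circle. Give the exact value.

The smallest circle enclosing two points has them as diameter endpoints.
Centre = midpoint = (1, -8.5); r² = |(10, -9)−(-8, -8)|²/4 = 325/4 = 81.25.

81.25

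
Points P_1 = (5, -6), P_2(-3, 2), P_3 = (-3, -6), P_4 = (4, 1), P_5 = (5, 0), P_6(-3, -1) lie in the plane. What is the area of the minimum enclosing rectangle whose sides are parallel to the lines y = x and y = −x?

In coordinates u = x + y, v = x − y the rectangle is axis-aligned; the map (x,y)→(u,v) scales areas by 2.
u-values: -1, -1, -9, 5, 5, -4; range = 5 − (-9) = 14.
v-values: 11, -5, 3, 3, 5, -2; range = 11 − (-5) = 16.
Area = (14 × 16) / 2 = 112.

112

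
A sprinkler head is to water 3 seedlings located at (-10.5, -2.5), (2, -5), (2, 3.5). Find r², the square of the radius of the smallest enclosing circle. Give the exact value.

49.985

Call the three points A, B, C in the order given.
Side lengths²: AB² = 162.5, AC² = 192.25, BC² = 72.25.
Since AC² = 192.25 < 162.5 + 72.25 = 234.75, the triangle is acute, so the smallest enclosing circle is the circumcircle.
Circumcentre = (-3.65, -0.75), r² = 49.985.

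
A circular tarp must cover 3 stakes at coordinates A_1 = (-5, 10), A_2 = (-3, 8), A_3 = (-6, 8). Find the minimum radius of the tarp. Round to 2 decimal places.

Side lengths²: A_1A_2² = 8, A_1A_3² = 5, A_2A_3² = 9.
Since A_2A_3² = 9 < 8 + 5 = 13, the triangle is acute, so the smallest enclosing circle is the circumcircle.
Circumcentre = (-4.5, 8.5), r² = 2.5.
r = √(2.5) ≈ 1.58.

1.58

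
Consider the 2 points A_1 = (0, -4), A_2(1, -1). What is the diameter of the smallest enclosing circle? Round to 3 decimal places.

3.162

The smallest circle enclosing two points has them as diameter endpoints.
Centre = midpoint = (0.5, -2.5); r² = |A_1A_2|²/4 = 10/4 = 2.5.
Diameter = 2r = 2√(2.5) ≈ 3.162.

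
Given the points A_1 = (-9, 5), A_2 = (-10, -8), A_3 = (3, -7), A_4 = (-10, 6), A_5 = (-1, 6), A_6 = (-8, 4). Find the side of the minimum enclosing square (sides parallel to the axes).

14

The bounding box has width 13 and height 14.
An axis-aligned square enclosing the set must have side ≥ max(width, height).
So the minimum side is max(13, 14) = 14.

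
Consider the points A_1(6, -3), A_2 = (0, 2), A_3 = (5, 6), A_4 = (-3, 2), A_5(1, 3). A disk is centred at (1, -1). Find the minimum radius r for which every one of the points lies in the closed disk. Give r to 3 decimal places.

8.062

The required radius is the distance from (1, -1) to the farthest point.
Squared distances: 29, 10, 65, 25, 16.
Maximum is 65, attained at A_3.
r = √65 ≈ 8.062.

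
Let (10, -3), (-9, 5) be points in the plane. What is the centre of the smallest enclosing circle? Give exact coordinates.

The smallest circle enclosing two points has them as diameter endpoints.
Centre = midpoint = (0.5, 1); r² = |(10, -3)−(-9, 5)|²/4 = 425/4 = 106.25.
Centre = (0.5, 1).

(0.5, 1)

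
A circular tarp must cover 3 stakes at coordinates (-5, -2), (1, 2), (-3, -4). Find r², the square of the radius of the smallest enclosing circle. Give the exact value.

Call the three points A, B, C in the order given.
Side lengths²: AB² = 52, AC² = 8, BC² = 52.
Since BC² = 52 < 52 + 8 = 60, the triangle is acute, so the smallest enclosing circle is the circumcircle.
Circumcentre = (-1.6, -0.6), r² = 13.52.

13.52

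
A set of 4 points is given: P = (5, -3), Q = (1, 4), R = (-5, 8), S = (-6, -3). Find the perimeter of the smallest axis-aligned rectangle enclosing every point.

Width = max x − min x = 5 − (-6) = 11.
Height = max y − min y = 8 − (-3) = 11.
Perimeter = 2(11 + 11) = 44.

44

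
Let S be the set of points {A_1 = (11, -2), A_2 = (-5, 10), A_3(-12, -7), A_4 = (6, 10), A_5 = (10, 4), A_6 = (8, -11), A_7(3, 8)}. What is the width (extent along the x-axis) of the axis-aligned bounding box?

max x = 11, min x = -12, so width = 23.

23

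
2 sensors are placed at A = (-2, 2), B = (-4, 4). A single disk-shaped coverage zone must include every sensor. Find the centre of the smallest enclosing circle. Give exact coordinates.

The smallest circle enclosing two points has them as diameter endpoints.
Centre = midpoint = (-3, 3); r² = |AB|²/4 = 8/4 = 2.
Centre = (-3, 3).

(-3, 3)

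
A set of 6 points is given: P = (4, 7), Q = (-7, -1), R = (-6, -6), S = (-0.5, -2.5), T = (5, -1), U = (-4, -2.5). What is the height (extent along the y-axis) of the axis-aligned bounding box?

13

max y = 7, min y = -6, so height = 13.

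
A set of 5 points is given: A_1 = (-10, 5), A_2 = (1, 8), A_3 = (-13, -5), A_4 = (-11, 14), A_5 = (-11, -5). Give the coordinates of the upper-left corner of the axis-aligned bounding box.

x-range [-13, 1], y-range [-5, 14].
The upper-left corner is (-13, 14).

(-13, 14)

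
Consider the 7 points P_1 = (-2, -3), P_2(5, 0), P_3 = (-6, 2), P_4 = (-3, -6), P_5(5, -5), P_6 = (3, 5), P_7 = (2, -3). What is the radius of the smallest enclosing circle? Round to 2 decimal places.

6.57

The minimum enclosing circle of a finite set is fixed by two of the points (as a diameter) or three (as a circumcircle).
The minimum enclosing circle is determined by three boundary points: P_3, P_5, P_6.
Their circumcentre is (-0.0625, -0.8125) with r² = 43.1640625.
The farthest remaining point P_4 is at distance² 35.5390625 ≤ 43.1640625.
r = √(43.1640625) ≈ 6.57.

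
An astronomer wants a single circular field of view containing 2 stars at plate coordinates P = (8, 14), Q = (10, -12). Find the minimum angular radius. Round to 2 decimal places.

13.04

The smallest circle enclosing two points has them as diameter endpoints.
Centre = midpoint = (9, 1); r² = |PQ|²/4 = 680/4 = 170.
r = √170 ≈ 13.04.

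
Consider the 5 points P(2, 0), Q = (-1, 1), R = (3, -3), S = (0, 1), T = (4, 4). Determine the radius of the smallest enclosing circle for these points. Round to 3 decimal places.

3.644

The minimum enclosing circle is determined by three boundary points: Q, R, T.
Their circumcentre is (2.625, 0.625) with r² = 13.28125.
The farthest remaining point S is at distance² 7.03125 ≤ 13.28125.
r = √(13.28125) ≈ 3.644.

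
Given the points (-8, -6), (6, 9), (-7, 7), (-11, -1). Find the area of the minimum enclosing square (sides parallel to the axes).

289

The bounding box has width 17 and height 15.
An axis-aligned square enclosing the set must have side ≥ max(width, height).
So the minimum side is max(17, 15) = 17.
Area = 17² = 289.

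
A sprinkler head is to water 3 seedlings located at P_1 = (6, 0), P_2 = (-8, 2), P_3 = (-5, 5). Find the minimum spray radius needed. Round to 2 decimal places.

7.07

Side lengths²: P_1P_2² = 200, P_1P_3² = 146, P_2P_3² = 18.
Since P_1P_2² = 200 ≥ 146 + 18 = 164, the angle opposite P_1P_2 is not acute, so the smallest enclosing circle has P_1P_2 as diameter.
Centre = midpoint of P_1P_2 = (-1, 1), r² = 200/4 = 50.
r = √50 ≈ 7.07.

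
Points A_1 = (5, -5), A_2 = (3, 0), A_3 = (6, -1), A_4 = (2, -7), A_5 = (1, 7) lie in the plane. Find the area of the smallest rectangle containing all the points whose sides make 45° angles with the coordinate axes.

In coordinates u = x + y, v = x − y the rectangle is axis-aligned; the map (x,y)→(u,v) scales areas by 2.
u-values: 0, 3, 5, -5, 8; range = 8 − (-5) = 13.
v-values: 10, 3, 7, 9, -6; range = 10 − (-6) = 16.
Area = (13 × 16) / 2 = 104.

104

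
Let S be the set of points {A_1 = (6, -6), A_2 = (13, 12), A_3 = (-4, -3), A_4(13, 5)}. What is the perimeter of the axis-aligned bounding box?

70

Width = max x − min x = 13 − (-4) = 17.
Height = max y − min y = 12 − (-6) = 18.
Perimeter = 2(17 + 18) = 70.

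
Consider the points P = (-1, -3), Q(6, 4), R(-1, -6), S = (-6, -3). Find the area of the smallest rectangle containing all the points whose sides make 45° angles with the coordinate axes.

In coordinates u = x + y, v = x − y the rectangle is axis-aligned; the map (x,y)→(u,v) scales areas by 2.
u-values: -4, 10, -7, -9; range = 10 − (-9) = 19.
v-values: 2, 2, 5, -3; range = 5 − (-3) = 8.
Area = (19 × 8) / 2 = 76.

76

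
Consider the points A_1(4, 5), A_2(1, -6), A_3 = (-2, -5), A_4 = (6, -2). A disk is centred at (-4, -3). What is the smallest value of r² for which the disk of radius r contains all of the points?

The required radius is the distance from (-4, -3) to the farthest point.
Squared distances: 128, 34, 8, 101.
Maximum is 128, attained at A_1.

128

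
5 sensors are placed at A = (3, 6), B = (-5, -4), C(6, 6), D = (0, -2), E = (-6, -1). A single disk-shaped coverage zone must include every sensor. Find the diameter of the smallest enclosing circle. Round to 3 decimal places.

14.866

By Welzl's lemma the MEC is supported by two points (diametrically opposite) or three points (on a circumcircle).
The farthest pair is B–C with squared distance 221. The circle on this segment as diameter has centre (0.5, 1) and r² = 221/4 = 55.25.
Check A: distance² to centre = 31.25 ≤ 55.25, so it lies inside.
All remaining points lie in this disk, and no smaller disk contains both endpoints, so this is the minimum enclosing circle.
Diameter = 2r = 2√(55.25) ≈ 14.866.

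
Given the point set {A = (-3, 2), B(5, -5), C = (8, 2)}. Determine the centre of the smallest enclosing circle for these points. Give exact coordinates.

Side lengths²: AB² = 113, AC² = 121, BC² = 58.
Since AC² = 121 < 113 + 58 = 171, the triangle is acute, so the smallest enclosing circle is the circumcircle.
Circumcentre = (2.5, 3/14), r² = 3277/98.
Centre = (2.5, 3/14).

(2.5, 3/14)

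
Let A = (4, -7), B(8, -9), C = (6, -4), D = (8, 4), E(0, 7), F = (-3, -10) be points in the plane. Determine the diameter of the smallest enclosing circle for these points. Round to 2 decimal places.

By Welzl's lemma the MEC is supported by two points (diametrically opposite) or three points (on a circumcircle).
The minimum enclosing circle is determined by three boundary points: B, E, F.
Their circumcentre is (42/23, -48/23) with r² = 45445/529.
The farthest remaining point D is at distance² 39764/529 ≤ 45445/529.
Diameter = 2r = 2√(45445/529) ≈ 18.54.

18.54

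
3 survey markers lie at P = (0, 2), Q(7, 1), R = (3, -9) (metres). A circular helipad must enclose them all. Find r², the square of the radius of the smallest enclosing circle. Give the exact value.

47125/1369

Side lengths²: PQ² = 50, PR² = 130, QR² = 116.
Since PR² = 130 < 116 + 50 = 166, the triangle is acute, so the smallest enclosing circle is the circumcircle.
Circumcentre = (105/37, -116/37), r² = 47125/1369.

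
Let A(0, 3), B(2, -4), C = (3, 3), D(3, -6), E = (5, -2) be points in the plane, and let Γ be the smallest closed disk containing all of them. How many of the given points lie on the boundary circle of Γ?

By Welzl's lemma the MEC is supported by two points (diametrically opposite) or three points (on a circumcircle).
The farthest pair is A–D with squared distance 90. The circle on this segment as diameter has centre (1.5, -1.5) and r² = 90/4 = 22.5.
Check B: distance² to centre = 6.5 ≤ 22.5, so it lies inside.
All remaining points lie in this disk, and no smaller disk contains both endpoints, so this is the minimum enclosing circle.
The points at distance exactly r from the centre are A, C, D — 3 points.

3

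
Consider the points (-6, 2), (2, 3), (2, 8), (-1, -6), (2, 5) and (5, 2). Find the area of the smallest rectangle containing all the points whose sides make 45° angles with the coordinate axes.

In coordinates u = x + y, v = x − y the rectangle is axis-aligned; the map (x,y)→(u,v) scales areas by 2.
u-values: -4, 5, 10, -7, 7, 7; range = 10 − (-7) = 17.
v-values: -8, -1, -6, 5, -3, 3; range = 5 − (-8) = 13.
Area = (17 × 13) / 2 = 110.5.

110.5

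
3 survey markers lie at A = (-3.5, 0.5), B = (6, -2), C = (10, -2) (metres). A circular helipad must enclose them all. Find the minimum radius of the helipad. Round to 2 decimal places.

Side lengths²: AB² = 96.5, AC² = 188.5, BC² = 16.
Since AC² = 188.5 ≥ 96.5 + 16 = 112.5, the angle opposite AC is not acute, so the smallest enclosing circle has AC as diameter.
Centre = midpoint of AC = (3.25, -0.75), r² = 188.5/4 = 47.125.
r = √(47.125) ≈ 6.86.

6.86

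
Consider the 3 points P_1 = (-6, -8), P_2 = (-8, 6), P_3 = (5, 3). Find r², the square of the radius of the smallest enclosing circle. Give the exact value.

69.53125

Side lengths²: P_1P_2² = 200, P_1P_3² = 242, P_2P_3² = 178.
Since P_1P_3² = 242 < 200 + 178 = 378, the triangle is acute, so the smallest enclosing circle is the circumcircle.
Circumcentre = (-2.625, -0.375), r² = 69.53125.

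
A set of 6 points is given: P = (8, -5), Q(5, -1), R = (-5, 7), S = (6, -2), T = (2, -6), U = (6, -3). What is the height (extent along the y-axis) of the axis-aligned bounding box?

max y = 7, min y = -6, so height = 13.

13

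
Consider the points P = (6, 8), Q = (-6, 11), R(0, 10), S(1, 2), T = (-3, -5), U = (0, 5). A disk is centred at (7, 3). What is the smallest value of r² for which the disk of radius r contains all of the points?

The required radius is the distance from (7, 3) to the farthest point.
Squared distances: 26, 233, 98, 37, 164, 53.
Maximum is 233, attained at Q.

233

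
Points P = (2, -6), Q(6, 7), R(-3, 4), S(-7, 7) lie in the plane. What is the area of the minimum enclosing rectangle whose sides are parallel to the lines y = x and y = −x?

187

In coordinates u = x + y, v = x − y the rectangle is axis-aligned; the map (x,y)→(u,v) scales areas by 2.
u-values: -4, 13, 1, 0; range = 13 − (-4) = 17.
v-values: 8, -1, -7, -14; range = 8 − (-14) = 22.
Area = (17 × 22) / 2 = 187.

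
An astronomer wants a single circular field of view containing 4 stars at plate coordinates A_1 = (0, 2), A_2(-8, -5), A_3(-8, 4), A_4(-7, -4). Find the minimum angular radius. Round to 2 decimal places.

A smallest enclosing disk is always determined by at most three of the input points on its boundary.
The minimum enclosing circle is determined by three boundary points: A_1, A_2, A_3.
Their circumcentre is (-4.875, -0.5) with r² = 30.015625.
The farthest remaining point A_4 is at distance² 16.765625 ≤ 30.015625.
r = √(30.015625) ≈ 5.48.

5.48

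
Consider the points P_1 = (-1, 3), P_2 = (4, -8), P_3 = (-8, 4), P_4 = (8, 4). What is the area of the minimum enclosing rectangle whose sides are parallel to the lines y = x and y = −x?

In coordinates u = x + y, v = x − y the rectangle is axis-aligned; the map (x,y)→(u,v) scales areas by 2.
u-values: 2, -4, -4, 12; range = 12 − (-4) = 16.
v-values: -4, 12, -12, 4; range = 12 − (-12) = 24.
Area = (16 × 24) / 2 = 192.

192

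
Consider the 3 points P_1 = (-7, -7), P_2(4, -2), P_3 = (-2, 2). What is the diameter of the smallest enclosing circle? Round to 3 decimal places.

12.123

Side lengths²: P_1P_2² = 146, P_1P_3² = 106, P_2P_3² = 52.
Since P_1P_2² = 146 < 106 + 52 = 158, the triangle is acute, so the smallest enclosing circle is the circumcircle.
Circumcentre = (-63/37, -150/37), r² = 50297/1369.
Diameter = 2r = 2√(50297/1369) ≈ 12.123.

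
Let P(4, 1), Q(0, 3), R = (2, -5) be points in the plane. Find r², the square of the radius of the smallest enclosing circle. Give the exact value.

17

Side lengths²: PQ² = 20, PR² = 40, QR² = 68.
Since QR² = 68 ≥ 40 + 20 = 60, the angle opposite QR is not acute, so the smallest enclosing circle has QR as diameter.
Centre = midpoint of QR = (1, -1), r² = 68/4 = 17.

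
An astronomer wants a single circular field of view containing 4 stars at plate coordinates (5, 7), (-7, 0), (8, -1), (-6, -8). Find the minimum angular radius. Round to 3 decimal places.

9.301

By Welzl's lemma the MEC is supported by two points (diametrically opposite) or three points (on a circumcircle).
The farthest pair is (5, 7)–(-6, -8) with squared distance 346. The circle on this segment as diameter has centre (-0.5, -0.5) and r² = 346/4 = 86.5.
Check (-7, 0): distance² to centre = 42.5 ≤ 86.5, so it lies inside.
All remaining points lie in this disk, and no smaller disk contains both endpoints, so this is the minimum enclosing circle.
r = √(86.5) ≈ 9.301.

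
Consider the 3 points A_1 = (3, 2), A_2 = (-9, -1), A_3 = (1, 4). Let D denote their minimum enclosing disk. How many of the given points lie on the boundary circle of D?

Side lengths²: A_1A_2² = 153, A_1A_3² = 8, A_2A_3² = 125.
Since A_1A_2² = 153 ≥ 125 + 8 = 133, the angle opposite A_1A_2 is not acute, so the smallest enclosing circle has A_1A_2 as diameter.
Centre = midpoint of A_1A_2 = (-3, 0.5), r² = 153/4 = 38.25.
The points at distance exactly r from the centre are A_1, A_2 — 2 points.

2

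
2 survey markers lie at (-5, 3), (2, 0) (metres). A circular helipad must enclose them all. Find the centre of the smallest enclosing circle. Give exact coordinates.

The smallest circle enclosing two points has them as diameter endpoints.
Centre = midpoint = (-1.5, 1.5); r² = |(-5, 3)−(2, 0)|²/4 = 58/4 = 14.5.
Centre = (-1.5, 1.5).

(-1.5, 1.5)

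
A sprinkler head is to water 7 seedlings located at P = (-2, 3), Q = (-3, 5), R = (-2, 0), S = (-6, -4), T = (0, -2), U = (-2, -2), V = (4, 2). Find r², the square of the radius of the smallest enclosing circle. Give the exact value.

A smallest enclosing disk is always determined by at most three of the input points on its boundary.
The minimum enclosing circle is determined by three boundary points: Q, S, V.
Their circumcentre is (-1.25, -7/12) with r² = 2465/72.
The farthest remaining point P is at distance² 965/72 ≤ 2465/72.

2465/72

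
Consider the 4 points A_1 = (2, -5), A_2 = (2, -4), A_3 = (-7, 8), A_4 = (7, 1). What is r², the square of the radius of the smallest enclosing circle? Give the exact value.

38125/578

The minimum enclosing circle is determined by three boundary points: A_1, A_3, A_4.
Their circumcentre is (-33/34, 87/34) with r² = 38125/578.
The farthest remaining point A_2 is at distance² 29965/578 ≤ 38125/578.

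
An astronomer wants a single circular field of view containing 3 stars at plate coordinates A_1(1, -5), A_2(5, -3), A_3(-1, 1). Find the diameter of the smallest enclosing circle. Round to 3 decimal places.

Side lengths²: A_1A_2² = 20, A_1A_3² = 40, A_2A_3² = 52.
Since A_2A_3² = 52 < 40 + 20 = 60, the triangle is acute, so the smallest enclosing circle is the circumcircle.
Circumcentre = (12/7, -10/7), r² = 650/49.
Diameter = 2r = 2√(650/49) ≈ 7.284.

7.284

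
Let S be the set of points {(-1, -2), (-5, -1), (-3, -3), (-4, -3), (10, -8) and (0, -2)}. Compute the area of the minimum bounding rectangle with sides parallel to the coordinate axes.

105

x ranges over [-5, 10], width 15.
y ranges over [-8, -1], height 7.
Area = 15 × 7 = 105.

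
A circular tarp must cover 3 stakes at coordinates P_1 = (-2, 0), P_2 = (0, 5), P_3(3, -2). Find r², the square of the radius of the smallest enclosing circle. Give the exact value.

14.5

Side lengths²: P_1P_2² = 29, P_1P_3² = 29, P_2P_3² = 58.
Since P_2P_3² = 58 ≥ 29 + 29 = 58, the angle opposite P_2P_3 is not acute, so the smallest enclosing circle has P_2P_3 as diameter.
Centre = midpoint of P_2P_3 = (1.5, 1.5), r² = 58/4 = 14.5.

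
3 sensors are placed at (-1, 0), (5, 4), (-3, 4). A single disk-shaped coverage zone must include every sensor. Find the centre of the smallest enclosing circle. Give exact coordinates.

Call the three points A, B, C in the order given.
Side lengths²: AB² = 52, AC² = 20, BC² = 64.
Since BC² = 64 < 52 + 20 = 72, the triangle is acute, so the smallest enclosing circle is the circumcircle.
Circumcentre = (1, 3.5), r² = 16.25.
Centre = (1, 3.5).

(1, 3.5)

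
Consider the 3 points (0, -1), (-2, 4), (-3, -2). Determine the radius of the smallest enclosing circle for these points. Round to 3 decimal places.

Call the three points A, B, C in the order given.
Side lengths²: AB² = 29, AC² = 10, BC² = 37.
Since BC² = 37 < 29 + 10 = 39, the triangle is acute, so the smallest enclosing circle is the circumcircle.
Circumcentre = (-79/34, 33/34), r² = 5365/578.
r = √(5365/578) ≈ 3.047.

3.047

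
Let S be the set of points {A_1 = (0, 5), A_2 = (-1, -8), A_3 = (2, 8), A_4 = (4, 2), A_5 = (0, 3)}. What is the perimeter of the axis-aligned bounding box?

Width = max x − min x = 4 − (-1) = 5.
Height = max y − min y = 8 − (-8) = 16.
Perimeter = 2(5 + 16) = 42.

42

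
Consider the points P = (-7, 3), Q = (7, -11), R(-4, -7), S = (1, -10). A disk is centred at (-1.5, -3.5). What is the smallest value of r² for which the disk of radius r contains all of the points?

The required radius is the distance from (-1.5, -3.5) to the farthest point.
Squared distances: 72.5, 128.5, 18.5, 48.5.
Maximum is 128.5, attained at Q.

128.5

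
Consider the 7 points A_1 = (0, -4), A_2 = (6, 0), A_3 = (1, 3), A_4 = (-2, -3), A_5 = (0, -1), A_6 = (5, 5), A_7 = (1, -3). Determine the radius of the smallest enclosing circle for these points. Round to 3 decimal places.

5.315

A smallest enclosing disk is always determined by at most three of the input points on its boundary.
The farthest pair is A_4–A_6 with squared distance 113. The circle on this segment as diameter has centre (1.5, 1) and r² = 113/4 = 28.25.
Check A_1: distance² to centre = 27.25 ≤ 28.25, so it lies inside.
All remaining points lie in this disk, and no smaller disk contains both endpoints, so this is the minimum enclosing circle.
r = √(28.25) ≈ 5.315.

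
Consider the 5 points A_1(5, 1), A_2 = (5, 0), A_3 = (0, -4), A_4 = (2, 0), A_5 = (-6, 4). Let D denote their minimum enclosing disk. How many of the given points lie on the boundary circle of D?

A smallest enclosing disk is always determined by at most three of the input points on its boundary.
The minimum enclosing circle is determined by three boundary points: A_2, A_3, A_5.
Their circumcentre is (-0.5625, 1.828125) with r² = 34.2834472656.
The farthest remaining point A_1 is at distance² 31.6271972656 ≤ 34.2834472656.
The points at distance exactly r from the centre are A_2, A_3, A_5 — 3 points.

3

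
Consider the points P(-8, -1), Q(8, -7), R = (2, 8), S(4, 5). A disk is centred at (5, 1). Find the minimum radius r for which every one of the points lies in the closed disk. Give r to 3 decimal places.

13.153

The required radius is the distance from (5, 1) to the farthest point.
Squared distances: 173, 73, 58, 17.
Maximum is 173, attained at P.
r = √173 ≈ 13.153.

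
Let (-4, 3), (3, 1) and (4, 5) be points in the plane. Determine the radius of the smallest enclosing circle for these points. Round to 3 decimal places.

Call the three points A, B, C in the order given.
Side lengths²: AB² = 53, AC² = 68, BC² = 17.
Since AC² = 68 < 53 + 17 = 70, the triangle is acute, so the smallest enclosing circle is the circumcircle.
Circumcentre = (1/30, 58/15), r² = 15317/900.
r = √(15317/900) ≈ 4.125.

4.125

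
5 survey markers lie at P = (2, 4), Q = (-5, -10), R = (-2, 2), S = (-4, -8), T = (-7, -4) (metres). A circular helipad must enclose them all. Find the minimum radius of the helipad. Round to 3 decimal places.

The farthest pair is P–Q with squared distance 245. The circle on this segment as diameter has centre (-1.5, -3) and r² = 245/4 = 61.25.
Check R: distance² to centre = 25.25 ≤ 61.25, so it lies inside.
All remaining points lie in this disk, and no smaller disk contains both endpoints, so this is the minimum enclosing circle.
r = √(61.25) ≈ 7.826.

7.826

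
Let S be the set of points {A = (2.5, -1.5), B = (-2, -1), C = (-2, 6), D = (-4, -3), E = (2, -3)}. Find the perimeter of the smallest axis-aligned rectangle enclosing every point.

Width = max x − min x = 2.5 − (-4) = 6.5.
Height = max y − min y = 6 − (-3) = 9.
Perimeter = 2(6.5 + 9) = 31.

31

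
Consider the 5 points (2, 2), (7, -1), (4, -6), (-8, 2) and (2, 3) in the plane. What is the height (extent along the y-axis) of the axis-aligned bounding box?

max y = 3, min y = -6, so height = 9.

9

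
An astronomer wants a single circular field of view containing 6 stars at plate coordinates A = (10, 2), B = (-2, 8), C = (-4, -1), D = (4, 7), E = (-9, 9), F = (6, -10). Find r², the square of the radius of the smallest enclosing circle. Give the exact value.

146.5

A smallest enclosing disk is always determined by at most three of the input points on its boundary.
The farthest pair is E–F with squared distance 586. The circle on this segment as diameter has centre (-1.5, -0.5) and r² = 586/4 = 146.5.
Check A: distance² to centre = 138.5 ≤ 146.5, so it lies inside.
All remaining points lie in this disk, and no smaller disk contains both endpoints, so this is the minimum enclosing circle.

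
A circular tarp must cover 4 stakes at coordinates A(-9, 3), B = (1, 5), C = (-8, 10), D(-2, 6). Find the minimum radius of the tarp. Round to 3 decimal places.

A smallest enclosing disk is always determined by at most three of the input points on its boundary.
The minimum enclosing circle is determined by three boundary points: A, B, C.
Their circumcentre is (-149/34, 201/34) with r² = 17225/578.
The farthest remaining point D is at distance² 3285/578 ≤ 17225/578.
r = √(17225/578) ≈ 5.459.

5.459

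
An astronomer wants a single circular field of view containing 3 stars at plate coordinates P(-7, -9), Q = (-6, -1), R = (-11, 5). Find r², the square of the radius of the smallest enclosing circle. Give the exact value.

53

Side lengths²: PQ² = 65, PR² = 212, QR² = 61.
Since PR² = 212 ≥ 65 + 61 = 126, the angle opposite PR is not acute, so the smallest enclosing circle has PR as diameter.
Centre = midpoint of PR = (-9, -2), r² = 212/4 = 53.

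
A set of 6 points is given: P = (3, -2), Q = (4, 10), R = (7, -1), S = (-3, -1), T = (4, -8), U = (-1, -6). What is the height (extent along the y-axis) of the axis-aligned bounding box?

max y = 10, min y = -8, so height = 18.

18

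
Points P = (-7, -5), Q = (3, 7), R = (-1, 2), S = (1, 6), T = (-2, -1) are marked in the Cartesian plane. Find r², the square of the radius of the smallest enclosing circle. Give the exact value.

A smallest enclosing disk is always determined by at most three of the input points on its boundary.
The farthest pair is P–Q with squared distance 244. The circle on this segment as diameter has centre (-2, 1) and r² = 244/4 = 61.
Check R: distance² to centre = 2 ≤ 61, so it lies inside.
All remaining points lie in this disk, and no smaller disk contains both endpoints, so this is the minimum enclosing circle.

61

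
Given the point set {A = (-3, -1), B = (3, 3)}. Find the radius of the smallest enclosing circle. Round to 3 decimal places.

The smallest circle enclosing two points has them as diameter endpoints.
Centre = midpoint = (0, 1); r² = |AB|²/4 = 52/4 = 13.
r = √13 ≈ 3.606.

3.606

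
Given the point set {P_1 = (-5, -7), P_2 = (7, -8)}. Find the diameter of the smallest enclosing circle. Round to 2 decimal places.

12.04

The smallest circle enclosing two points has them as diameter endpoints.
Centre = midpoint = (1, -7.5); r² = |P_1P_2|²/4 = 145/4 = 36.25.
Diameter = 2r = 2√(36.25) ≈ 12.04.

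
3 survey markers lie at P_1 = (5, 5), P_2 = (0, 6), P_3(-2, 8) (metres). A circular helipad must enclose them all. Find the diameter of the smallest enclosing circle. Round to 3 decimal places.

7.616

Side lengths²: P_1P_2² = 26, P_1P_3² = 58, P_2P_3² = 8.
Since P_1P_3² = 58 ≥ 26 + 8 = 34, the angle opposite P_1P_3 is not acute, so the smallest enclosing circle has P_1P_3 as diameter.
Centre = midpoint of P_1P_3 = (1.5, 6.5), r² = 58/4 = 14.5.
Diameter = 2r = 2√(14.5) ≈ 7.616.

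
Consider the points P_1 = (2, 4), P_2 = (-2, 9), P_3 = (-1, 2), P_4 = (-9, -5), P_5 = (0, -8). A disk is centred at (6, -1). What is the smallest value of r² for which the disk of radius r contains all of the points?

The required radius is the distance from (6, -1) to the farthest point.
Squared distances: 41, 164, 58, 241, 85.
Maximum is 241, attained at P_4.

241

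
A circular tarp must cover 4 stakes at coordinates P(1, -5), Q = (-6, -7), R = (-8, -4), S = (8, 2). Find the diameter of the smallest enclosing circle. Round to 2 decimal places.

17.09

By Welzl's lemma the MEC is supported by two points (diametrically opposite) or three points (on a circumcircle).
The farthest pair is R–S with squared distance 292. The circle on this segment as diameter has centre (0, -1) and r² = 292/4 = 73.
Check P: distance² to centre = 17 ≤ 73, so it lies inside.
All remaining points lie in this disk, and no smaller disk contains both endpoints, so this is the minimum enclosing circle.
Diameter = 2r = 2√73 ≈ 17.09.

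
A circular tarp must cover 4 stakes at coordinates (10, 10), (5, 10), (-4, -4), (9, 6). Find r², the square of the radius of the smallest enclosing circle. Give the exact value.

The minimum enclosing circle of a finite set is fixed by two of the points (as a diameter) or three (as a circumcircle).
The farthest pair is (10, 10)–(-4, -4) with squared distance 392. The circle on this segment as diameter has centre (3, 3) and r² = 392/4 = 98.
Check (5, 10): distance² to centre = 53 ≤ 98, so it lies inside.
All remaining points lie in this disk, and no smaller disk contains both endpoints, so this is the minimum enclosing circle.

98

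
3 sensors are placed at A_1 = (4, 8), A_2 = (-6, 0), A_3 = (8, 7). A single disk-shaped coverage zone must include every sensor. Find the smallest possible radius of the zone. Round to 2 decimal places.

7.83

Side lengths²: A_1A_2² = 164, A_1A_3² = 17, A_2A_3² = 245.
Since A_2A_3² = 245 ≥ 164 + 17 = 181, the angle opposite A_2A_3 is not acute, so the smallest enclosing circle has A_2A_3 as diameter.
Centre = midpoint of A_2A_3 = (1, 3.5), r² = 245/4 = 61.25.
r = √(61.25) ≈ 7.83.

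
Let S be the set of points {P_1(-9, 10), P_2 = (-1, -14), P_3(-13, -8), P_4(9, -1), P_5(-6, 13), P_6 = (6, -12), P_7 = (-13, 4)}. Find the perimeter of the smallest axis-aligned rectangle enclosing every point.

Width = max x − min x = 9 − (-13) = 22.
Height = max y − min y = 13 − (-14) = 27.
Perimeter = 2(22 + 27) = 98.

98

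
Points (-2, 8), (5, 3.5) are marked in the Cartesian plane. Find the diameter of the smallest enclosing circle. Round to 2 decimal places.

The smallest circle enclosing two points has them as diameter endpoints.
Centre = midpoint = (1.5, 5.75); r² = |(-2, 8)−(5, 3.5)|²/4 = 69.25/4 = 17.3125.
Diameter = 2r = 2√(17.3125) ≈ 8.32.

8.32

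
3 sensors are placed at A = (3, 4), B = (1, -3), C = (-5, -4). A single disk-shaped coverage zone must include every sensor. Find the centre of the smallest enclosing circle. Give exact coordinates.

Side lengths²: AB² = 53, AC² = 128, BC² = 37.
Since AC² = 128 ≥ 53 + 37 = 90, the angle opposite AC is not acute, so the smallest enclosing circle has AC as diameter.
Centre = midpoint of AC = (-1, 0), r² = 128/4 = 32.
Centre = (-1, 0).

(-1, 0)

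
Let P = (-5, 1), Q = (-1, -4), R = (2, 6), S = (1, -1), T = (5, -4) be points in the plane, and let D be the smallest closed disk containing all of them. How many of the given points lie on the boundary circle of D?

3

The minimum enclosing circle is determined by three boundary points: P, R, T.
Their circumcentre is (29/34, 7/34) with r² = 20165/578.
The farthest remaining point Q is at distance² 12209/578 ≤ 20165/578.
The points at distance exactly r from the centre are P, R, T — 3 points.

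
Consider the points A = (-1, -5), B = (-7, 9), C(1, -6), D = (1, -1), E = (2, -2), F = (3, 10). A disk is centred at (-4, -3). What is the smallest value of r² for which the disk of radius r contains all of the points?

218

The required radius is the distance from (-4, -3) to the farthest point.
Squared distances: 13, 153, 34, 29, 37, 218.
Maximum is 218, attained at F.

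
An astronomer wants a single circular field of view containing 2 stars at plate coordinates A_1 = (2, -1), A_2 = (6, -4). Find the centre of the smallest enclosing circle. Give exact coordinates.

(4, -2.5)

The smallest circle enclosing two points has them as diameter endpoints.
Centre = midpoint = (4, -2.5); r² = |A_1A_2|²/4 = 25/4 = 6.25.
Centre = (4, -2.5).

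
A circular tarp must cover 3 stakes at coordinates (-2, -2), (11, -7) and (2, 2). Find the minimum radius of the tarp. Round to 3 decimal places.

Call the three points A, B, C in the order given.
Side lengths²: AB² = 194, AC² = 32, BC² = 162.
Since AB² = 194 ≥ 162 + 32 = 194, the angle opposite AB is not acute, so the smallest enclosing circle has AB as diameter.
Centre = midpoint of AB = (4.5, -4.5), r² = 194/4 = 48.5.
r = √(48.5) ≈ 6.964.

6.964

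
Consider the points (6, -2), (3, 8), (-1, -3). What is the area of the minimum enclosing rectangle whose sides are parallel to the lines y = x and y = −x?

In coordinates u = x + y, v = x − y the rectangle is axis-aligned; the map (x,y)→(u,v) scales areas by 2.
u-values: 4, 11, -4; range = 11 − (-4) = 15.
v-values: 8, -5, 2; range = 8 − (-5) = 13.
Area = (15 × 13) / 2 = 97.5.

97.5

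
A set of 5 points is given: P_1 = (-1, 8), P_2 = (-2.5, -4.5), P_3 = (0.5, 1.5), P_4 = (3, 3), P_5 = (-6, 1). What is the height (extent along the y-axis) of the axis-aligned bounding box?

12.5

max y = 8, min y = -4.5, so height = 12.5.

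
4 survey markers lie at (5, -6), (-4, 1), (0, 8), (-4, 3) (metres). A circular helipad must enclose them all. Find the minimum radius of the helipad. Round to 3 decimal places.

7.433

By Welzl's lemma the MEC is supported by two points (diametrically opposite) or three points (on a circumcircle).
The farthest pair is (5, -6)–(0, 8) with squared distance 221. The circle on this segment as diameter has centre (2.5, 1) and r² = 221/4 = 55.25.
Check (-4, 1): distance² to centre = 42.25 ≤ 55.25, so it lies inside.
All remaining points lie in this disk, and no smaller disk contains both endpoints, so this is the minimum enclosing circle.
r = √(55.25) ≈ 7.433.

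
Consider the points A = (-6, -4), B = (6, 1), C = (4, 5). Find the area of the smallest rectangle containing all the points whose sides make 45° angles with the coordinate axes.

In coordinates u = x + y, v = x − y the rectangle is axis-aligned; the map (x,y)→(u,v) scales areas by 2.
u-values: -10, 7, 9; range = 9 − (-10) = 19.
v-values: -2, 5, -1; range = 5 − (-2) = 7.
Area = (19 × 7) / 2 = 66.5.

66.5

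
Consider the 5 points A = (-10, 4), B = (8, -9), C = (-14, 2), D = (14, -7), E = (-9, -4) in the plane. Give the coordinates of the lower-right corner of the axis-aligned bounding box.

(14, -9)

x-range [-14, 14], y-range [-9, 4].
The lower-right corner is (14, -9).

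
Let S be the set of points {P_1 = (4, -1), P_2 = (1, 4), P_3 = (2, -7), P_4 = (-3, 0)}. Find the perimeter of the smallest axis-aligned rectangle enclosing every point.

36

Width = max x − min x = 4 − (-3) = 7.
Height = max y − min y = 4 − (-7) = 11.
Perimeter = 2(7 + 11) = 36.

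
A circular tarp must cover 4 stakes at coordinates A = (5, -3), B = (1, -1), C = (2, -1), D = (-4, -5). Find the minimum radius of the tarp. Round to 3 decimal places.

A smallest enclosing disk is always determined by at most three of the input points on its boundary.
The farthest pair is A–D with squared distance 85. The circle on this segment as diameter has centre (0.5, -4) and r² = 85/4 = 21.25.
Check B: distance² to centre = 9.25 ≤ 21.25, so it lies inside.
All remaining points lie in this disk, and no smaller disk contains both endpoints, so this is the minimum enclosing circle.
r = √(21.25) ≈ 4.610.

4.610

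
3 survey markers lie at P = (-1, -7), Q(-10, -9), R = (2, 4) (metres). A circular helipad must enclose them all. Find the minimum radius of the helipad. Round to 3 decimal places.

8.846

Side lengths²: PQ² = 85, PR² = 130, QR² = 313.
Since QR² = 313 ≥ 130 + 85 = 215, the angle opposite QR is not acute, so the smallest enclosing circle has QR as diameter.
Centre = midpoint of QR = (-4, -2.5), r² = 313/4 = 78.25.
r = √(78.25) ≈ 8.846.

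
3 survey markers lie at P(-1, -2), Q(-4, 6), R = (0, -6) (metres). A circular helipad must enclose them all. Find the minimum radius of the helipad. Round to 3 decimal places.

Side lengths²: PQ² = 73, PR² = 17, QR² = 160.
Since QR² = 160 ≥ 73 + 17 = 90, the angle opposite QR is not acute, so the smallest enclosing circle has QR as diameter.
Centre = midpoint of QR = (-2, 0), r² = 160/4 = 40.
r = √40 ≈ 6.325.

6.325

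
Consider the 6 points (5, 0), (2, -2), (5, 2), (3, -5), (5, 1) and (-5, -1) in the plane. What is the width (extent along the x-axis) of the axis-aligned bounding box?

10

max x = 5, min x = -5, so width = 10.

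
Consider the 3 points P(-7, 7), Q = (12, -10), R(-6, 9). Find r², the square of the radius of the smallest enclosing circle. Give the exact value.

Side lengths²: PQ² = 650, PR² = 5, QR² = 685.
Since QR² = 685 ≥ 650 + 5 = 655, the angle opposite QR is not acute, so the smallest enclosing circle has QR as diameter.
Centre = midpoint of QR = (3, -0.5), r² = 685/4 = 171.25.

171.25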